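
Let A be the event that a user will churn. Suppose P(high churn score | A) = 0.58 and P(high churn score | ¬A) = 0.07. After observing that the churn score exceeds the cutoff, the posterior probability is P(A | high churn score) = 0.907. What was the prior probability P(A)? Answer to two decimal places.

P(A) = 0.54

In odds form, posterior odds = prior odds × likelihood ratio, so prior odds = posterior odds ÷ LR.
Posterior odds = 0.907/(1−0.907) = 9.7527. LR = 0.58/0.07 = 8.2857.
Prior odds = 9.7527/8.2857 = 1.1771, so P(A) = 1.1771/(1+1.1771) ≈ 0.54.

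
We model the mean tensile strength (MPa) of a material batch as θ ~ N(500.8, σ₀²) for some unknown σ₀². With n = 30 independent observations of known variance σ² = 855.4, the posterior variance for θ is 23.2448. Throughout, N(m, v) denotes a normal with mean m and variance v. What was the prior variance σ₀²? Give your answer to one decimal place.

For the Normal–Normal model with known σ², precisions add: τ_n = τ₀ + n/σ².
So 1/σ₀² = 1/23.2448 − 30/855.4 = 0.043020 − 0.035071 = 0.007949.
Hence σ₀² = 1/0.007949 ≈ 125.8.

σ₀² = 125.8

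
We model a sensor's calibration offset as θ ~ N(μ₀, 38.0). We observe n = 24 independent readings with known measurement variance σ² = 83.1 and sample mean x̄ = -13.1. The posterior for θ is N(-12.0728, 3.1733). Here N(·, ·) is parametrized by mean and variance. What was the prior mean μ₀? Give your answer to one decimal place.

μ₀ = -0.8

With known observation variance, the Normal–Normal posterior has precision τ_n = τ₀ + n/σ² and mean μ_n = (τ₀μ₀ + (n/σ²)x̄)/τ_n.
Here τ₀ = 1/38.0 = 0.026316 and τ_data = 24/83.1 = 0.288809, so τ_n = 0.315125.
Rearranging for μ₀: μ₀ = (μ_n·τ_n − τ_data·x̄)/τ₀ = (-12.0728·0.315125 − 0.288809·-13.1) / 0.026316 = -0.021043/0.026316 ≈ -0.8.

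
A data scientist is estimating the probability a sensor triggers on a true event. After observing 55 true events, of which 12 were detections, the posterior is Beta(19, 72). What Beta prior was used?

Beta is conjugate to the binomial likelihood: posterior = Beta(α+s, β+f).
So α = 19 − 12 = 7 and β = 72 − 43 = 29.

Beta(7, 29)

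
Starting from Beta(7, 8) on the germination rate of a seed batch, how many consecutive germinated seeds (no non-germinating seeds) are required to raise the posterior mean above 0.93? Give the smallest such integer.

After k germinated seeds and 0 non-germinating seeds the posterior is Beta(7+k, 8), with mean (7+k)/(7+8+k).
Set (7+k)/(15+k) > 0.93 and solve: k > (0.93·15 − 7)/(1 − 0.93) = 99.286.
The smallest integer exceeding 99.286 is 100.

k = 100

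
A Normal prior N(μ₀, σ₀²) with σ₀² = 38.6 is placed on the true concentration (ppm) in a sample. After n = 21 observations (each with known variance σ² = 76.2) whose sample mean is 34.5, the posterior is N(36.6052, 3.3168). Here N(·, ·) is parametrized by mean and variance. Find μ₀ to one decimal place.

μ₀ = 59.0

The posterior mean is a precision-weighted average: μ_n = (τ₀μ₀ + τ_data·x̄)/(τ₀+τ_data), with τ₀=1/σ₀² and τ_data=n/σ².
Here τ₀ = 1/38.6 = 0.025907 and τ_data = 21/76.2 = 0.275591, so τ_n = 0.301498.
Rearranging for μ₀: μ₀ = (μ_n·τ_n − τ_data·x̄)/τ₀ = (36.6052·0.301498 − 0.275591·34.5) / 0.025907 = 1.528505/0.025907 ≈ 59.0.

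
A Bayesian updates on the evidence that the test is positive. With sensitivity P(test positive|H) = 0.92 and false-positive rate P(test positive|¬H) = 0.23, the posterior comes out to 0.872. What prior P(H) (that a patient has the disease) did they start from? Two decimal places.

In odds form, posterior odds = prior odds × likelihood ratio, so prior odds = posterior odds ÷ LR.
Posterior odds = 0.872/(1−0.872) = 6.8125. LR = 0.92/0.23 = 4.0000.
Prior odds = 6.8125/4.0000 = 1.7031, so P(H) = 1.7031/(1+1.7031) ≈ 0.63.

P(H) = 0.63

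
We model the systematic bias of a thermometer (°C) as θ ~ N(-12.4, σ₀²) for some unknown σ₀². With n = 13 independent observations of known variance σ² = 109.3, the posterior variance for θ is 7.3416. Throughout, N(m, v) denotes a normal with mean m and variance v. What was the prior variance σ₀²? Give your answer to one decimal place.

σ₀² = 57.9

Posterior precision equals prior precision plus data precision: 1/σ_n² = 1/σ₀² + n/σ².
So 1/σ₀² = 1/7.3416 − 13/109.3 = 0.136210 − 0.118939 = 0.017271.
Hence σ₀² = 1/0.017271 ≈ 57.9.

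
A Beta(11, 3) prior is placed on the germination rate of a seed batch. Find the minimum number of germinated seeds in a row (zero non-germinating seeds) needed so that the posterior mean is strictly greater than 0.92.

After k germinated seeds and 0 non-germinating seeds the posterior is Beta(11+k, 3), with mean (11+k)/(11+3+k).
Set (11+k)/(14+k) > 0.92 and solve: k > (0.92·14 − 11)/(1 − 0.92) = 23.500.
The smallest integer exceeding 23.500 is 24.

k = 24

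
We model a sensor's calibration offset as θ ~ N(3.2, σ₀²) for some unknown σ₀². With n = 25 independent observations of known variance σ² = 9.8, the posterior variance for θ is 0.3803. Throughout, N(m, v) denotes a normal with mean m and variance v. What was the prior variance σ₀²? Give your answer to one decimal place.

σ₀² = 12.7

Posterior precision equals prior precision plus data precision: 1/σ_n² = 1/σ₀² + n/σ².
So 1/σ₀² = 1/0.3803 − 25/9.8 = 2.629503 − 2.551020 = 0.078483.
Hence σ₀² = 1/0.078483 ≈ 12.7.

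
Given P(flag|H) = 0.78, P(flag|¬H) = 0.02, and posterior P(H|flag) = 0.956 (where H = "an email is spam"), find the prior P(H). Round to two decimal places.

Bayes' rule in odds form gives O(H|E) = O(H)·[P(E|H)/P(E|¬H)], hence O(H) = O(H|E)/LR.
Posterior odds = 0.956/(1−0.956) = 21.7273. LR = 0.78/0.02 = 39.0000.
Prior odds = 21.7273/39.0000 = 0.5571, so P(H) = 0.5571/(1+0.5571) ≈ 0.36.

P(H) = 0.36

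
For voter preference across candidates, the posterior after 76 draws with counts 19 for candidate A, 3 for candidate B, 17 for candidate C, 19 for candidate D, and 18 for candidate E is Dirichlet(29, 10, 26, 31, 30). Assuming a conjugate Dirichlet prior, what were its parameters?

Dirichlet(10, 7, 9, 12, 12)

For a Dirichlet(α) prior with multinomial counts c, the posterior is Dirichlet(α + c) componentwise.
Subtract each count from the matching posterior parameter: 29−19=10, 10−3=7, 26−17=9, 31−19=12, 30−18=12.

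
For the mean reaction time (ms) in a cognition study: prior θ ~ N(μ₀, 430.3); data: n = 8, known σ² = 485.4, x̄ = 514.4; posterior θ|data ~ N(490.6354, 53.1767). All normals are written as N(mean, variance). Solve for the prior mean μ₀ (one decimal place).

μ₀ = 322.1

The posterior mean is a precision-weighted average: μ_n = (τ₀μ₀ + τ_data·x̄)/(τ₀+τ_data), with τ₀=1/σ₀² and τ_data=n/σ².
Here τ₀ = 1/430.3 = 0.002324 and τ_data = 8/485.4 = 0.016481, so τ_n = 0.018805.
Rearranging for μ₀: μ₀ = (μ_n·τ_n − τ_data·x̄)/τ₀ = (490.6354·0.018805 − 0.016481·514.4) / 0.002324 = 0.748572/0.002324 ≈ 322.1.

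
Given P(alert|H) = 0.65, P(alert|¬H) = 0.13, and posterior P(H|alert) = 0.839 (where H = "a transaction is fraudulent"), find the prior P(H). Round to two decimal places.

In odds form, posterior odds = prior odds × likelihood ratio, so prior odds = posterior odds ÷ LR.
Posterior odds = 0.839/(1−0.839) = 5.2112. LR = 0.65/0.13 = 5.0000.
Prior odds = 5.2112/5.0000 = 1.0422, so P(H) = 1.0422/(1+1.0422) ≈ 0.51.

P(H) = 0.51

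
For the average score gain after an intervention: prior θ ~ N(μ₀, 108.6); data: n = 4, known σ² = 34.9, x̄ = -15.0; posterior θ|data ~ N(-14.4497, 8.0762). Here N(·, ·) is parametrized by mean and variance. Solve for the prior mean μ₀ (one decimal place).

μ₀ = -7.6

The posterior mean is a precision-weighted average: μ_n = (τ₀μ₀ + τ_data·x̄)/(τ₀+τ_data), with τ₀=1/σ₀² and τ_data=n/σ².
Here τ₀ = 1/108.6 = 0.009208 and τ_data = 4/34.9 = 0.114613, so τ_n = 0.123821.
Rearranging for μ₀: μ₀ = (μ_n·τ_n − τ_data·x̄)/τ₀ = (-14.4497·0.123821 − 0.114613·-15.0) / 0.009208 = -0.069981/0.009208 ≈ -7.6.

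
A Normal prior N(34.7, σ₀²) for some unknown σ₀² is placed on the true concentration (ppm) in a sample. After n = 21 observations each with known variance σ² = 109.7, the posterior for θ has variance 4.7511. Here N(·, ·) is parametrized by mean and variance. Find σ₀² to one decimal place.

For the Normal–Normal model with known σ², precisions add: τ_n = τ₀ + n/σ².
So 1/σ₀² = 1/4.7511 − 21/109.7 = 0.210478 − 0.191431 = 0.019047.
Hence σ₀² = 1/0.019047 ≈ 52.5.

σ₀² = 52.5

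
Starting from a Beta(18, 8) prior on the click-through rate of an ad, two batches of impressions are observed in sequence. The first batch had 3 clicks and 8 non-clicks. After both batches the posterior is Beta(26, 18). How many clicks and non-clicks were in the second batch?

Sequential conjugate updates are equivalent to a single update on the pooled data, so total successes = posterior α − prior α and total failures = posterior β − prior β.
Total across both batches: 26−18=8 clicks, 18−8=10 non-clicks.
Subtract the first batch: 8−3=5 clicks and 10−8=2 non-clicks.

5 clicks and 2 non-clicks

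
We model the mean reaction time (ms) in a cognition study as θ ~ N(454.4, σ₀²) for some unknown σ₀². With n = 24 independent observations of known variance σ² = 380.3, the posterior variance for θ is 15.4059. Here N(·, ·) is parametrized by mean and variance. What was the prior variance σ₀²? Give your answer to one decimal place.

For the Normal–Normal model with known σ², precisions add: τ_n = τ₀ + n/σ².
So 1/σ₀² = 1/15.4059 − 24/380.3 = 0.064910 − 0.063108 = 0.001802.
Hence σ₀² = 1/0.001802 ≈ 554.9.

σ₀² = 554.9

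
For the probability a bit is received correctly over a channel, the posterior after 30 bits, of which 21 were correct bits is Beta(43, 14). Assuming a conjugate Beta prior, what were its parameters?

Beta(22, 5)

A Beta(a, b) prior with s successes and f failures in binomial data gives a Beta(a+s, b+f) posterior.
So a = 43 − 21 = 22 and b = 14 − 9 = 5.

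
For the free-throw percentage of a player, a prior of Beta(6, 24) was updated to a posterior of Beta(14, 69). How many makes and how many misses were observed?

Under Beta–binomial conjugacy the posterior parameters are (a+s, b+f).
So s = 14 − 6 = 8 and f = 69 − 24 = 45.

8 makes and 45 misses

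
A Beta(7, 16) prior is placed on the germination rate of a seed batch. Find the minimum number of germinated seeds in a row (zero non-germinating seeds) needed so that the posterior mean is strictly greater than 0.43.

After k germinated seeds and 0 non-germinating seeds the posterior is Beta(7+k, 16), with mean (7+k)/(7+16+k).
Set (7+k)/(23+k) > 0.43 and solve: k > (0.43·23 − 7)/(1 − 0.43) = 5.070.
The smallest integer exceeding 5.070 is 6, and checking k=6: (13)/(29) = 0.4483 > 0.43.

k = 6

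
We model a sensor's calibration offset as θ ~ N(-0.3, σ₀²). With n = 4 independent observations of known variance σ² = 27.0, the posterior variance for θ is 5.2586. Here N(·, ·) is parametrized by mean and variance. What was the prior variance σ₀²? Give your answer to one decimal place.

Posterior precision equals prior precision plus data precision: 1/σ_n² = 1/σ₀² + n/σ².
So 1/σ₀² = 1/5.2586 − 4/27.0 = 0.190165 − 0.148148 = 0.042017.
Hence σ₀² = 1/0.042017 ≈ 23.8.

σ₀² = 23.8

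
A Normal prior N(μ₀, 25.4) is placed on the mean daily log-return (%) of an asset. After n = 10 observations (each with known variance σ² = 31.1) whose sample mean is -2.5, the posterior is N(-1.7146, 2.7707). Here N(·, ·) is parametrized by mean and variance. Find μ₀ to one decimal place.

μ₀ = 4.7

With known observation variance, the Normal–Normal posterior has precision τ_n = τ₀ + n/σ² and mean μ_n = (τ₀μ₀ + (n/σ²)x̄)/τ_n.
Here τ₀ = 1/25.4 = 0.039370 and τ_data = 10/31.1 = 0.321543, so τ_n = 0.360913.
Rearranging for μ₀: μ₀ = (μ_n·τ_n − τ_data·x̄)/τ₀ = (-1.7146·0.360913 − 0.321543·-2.5) / 0.039370 = 0.185036/0.039370 ≈ 4.7.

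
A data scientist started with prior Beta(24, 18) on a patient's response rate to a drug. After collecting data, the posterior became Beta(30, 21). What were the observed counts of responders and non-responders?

A Beta(a, b) prior with s successes and f failures in binomial data gives a Beta(a+s, b+f) posterior.
Match parameters: s=30−24=6, f=21−18=3.

6 responders and 3 non-responders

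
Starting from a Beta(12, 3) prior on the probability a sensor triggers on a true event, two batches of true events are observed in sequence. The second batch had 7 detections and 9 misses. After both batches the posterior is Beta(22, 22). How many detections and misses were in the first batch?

Sequential conjugate updates are equivalent to a single update on the pooled data, so total successes = posterior α − prior α and total failures = posterior β − prior β.
Total across both batches: 22−12=10 detections, 22−3=19 misses.
Subtract the second batch: 10−7=3 detections and 19−9=10 misses.

3 detections and 10 misses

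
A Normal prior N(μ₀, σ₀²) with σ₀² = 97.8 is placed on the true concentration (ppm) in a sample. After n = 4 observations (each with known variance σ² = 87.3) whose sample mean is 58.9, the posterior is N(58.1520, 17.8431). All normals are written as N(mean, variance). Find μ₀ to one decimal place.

μ₀ = 54.8

With known observation variance, the Normal–Normal posterior has precision τ_n = τ₀ + n/σ² and mean μ_n = (τ₀μ₀ + (n/σ²)x̄)/τ_n.
Here τ₀ = 1/97.8 = 0.010225 and τ_data = 4/87.3 = 0.045819, so τ_n = 0.056044.
Rearranging for μ₀: μ₀ = (μ_n·τ_n − τ_data·x̄)/τ₀ = (58.1520·0.056044 − 0.045819·58.9) / 0.010225 = 0.560332/0.010225 ≈ 54.8.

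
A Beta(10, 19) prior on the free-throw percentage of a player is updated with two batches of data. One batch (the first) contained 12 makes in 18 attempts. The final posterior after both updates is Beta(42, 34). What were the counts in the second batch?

Sequential conjugate updates are equivalent to a single update on the pooled data, so total successes = posterior α − prior α and total failures = posterior β − prior β.
Total across both batches: 42−10=32 makes, 34−19=15 misses.
Subtract the first batch: 32−12=20 makes and 15−6=9 misses.

20 makes and 9 misses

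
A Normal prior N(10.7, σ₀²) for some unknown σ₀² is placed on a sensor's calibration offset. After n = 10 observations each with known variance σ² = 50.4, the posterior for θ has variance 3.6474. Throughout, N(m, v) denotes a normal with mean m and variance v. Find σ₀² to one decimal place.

σ₀² = 13.2

For the Normal–Normal model with known σ², precisions add: τ_n = τ₀ + n/σ².
So 1/σ₀² = 1/3.6474 − 10/50.4 = 0.274168 − 0.198413 = 0.075755.
Hence σ₀² = 1/0.075755 ≈ 13.2.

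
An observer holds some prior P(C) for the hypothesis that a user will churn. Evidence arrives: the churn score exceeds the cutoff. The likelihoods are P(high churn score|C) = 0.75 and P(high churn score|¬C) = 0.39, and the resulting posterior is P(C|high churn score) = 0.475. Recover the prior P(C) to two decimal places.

P(C) = 0.32

Bayes' rule in odds form gives O(C|E) = O(C)·[P(E|C)/P(E|¬C)], hence O(C) = O(C|E)/LR.
Posterior odds = 0.475/(1−0.475) = 0.9048. LR = 0.75/0.39 = 1.9231.
Prior odds = 0.9048/1.9231 = 0.4705, so P(C) = 0.4705/(1+0.4705) ≈ 0.32.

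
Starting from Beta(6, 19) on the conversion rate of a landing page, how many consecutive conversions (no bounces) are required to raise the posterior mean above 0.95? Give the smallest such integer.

After k conversions and 0 bounces the posterior is Beta(6+k, 19), with mean (6+k)/(6+19+k).
Set (6+k)/(25+k) > 0.95 and solve: k > (0.95·25 − 6)/(1 − 0.95) = 355.000.
The smallest integer exceeding 355.000 is 356, and checking k=356: (362)/(381) = 0.9501 > 0.95.

k = 356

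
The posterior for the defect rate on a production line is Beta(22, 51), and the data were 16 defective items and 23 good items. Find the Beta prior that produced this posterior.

Beta(6, 28)

Beta is conjugate to the binomial likelihood: posterior = Beta(a+s, b+f).
Subtract the data counts: 22−16=6, 51−23=28.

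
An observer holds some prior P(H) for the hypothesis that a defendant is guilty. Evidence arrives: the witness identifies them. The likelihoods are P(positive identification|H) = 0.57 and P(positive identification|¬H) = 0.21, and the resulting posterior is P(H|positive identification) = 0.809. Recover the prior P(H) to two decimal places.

In odds form, posterior odds = prior odds × likelihood ratio, so prior odds = posterior odds ÷ LR.
Posterior odds = 0.809/(1−0.809) = 4.2356. LR = 0.57/0.21 = 2.7143.
Prior odds = 4.2356/2.7143 = 1.5605, so P(H) = 1.5605/(1+1.5605) ≈ 0.61.

P(H) = 0.61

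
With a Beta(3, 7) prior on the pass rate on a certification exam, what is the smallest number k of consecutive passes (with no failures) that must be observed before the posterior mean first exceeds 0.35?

k = 1

After k passes and 0 failures the posterior is Beta(3+k, 7), with mean (3+k)/(3+7+k).
Set (3+k)/(10+k) > 0.35 and solve: k > (0.35·10 − 3)/(1 − 0.35) = 0.769.
The smallest integer exceeding 0.769 is 1, and checking k=1: (4)/(11) = 0.3636 > 0.35.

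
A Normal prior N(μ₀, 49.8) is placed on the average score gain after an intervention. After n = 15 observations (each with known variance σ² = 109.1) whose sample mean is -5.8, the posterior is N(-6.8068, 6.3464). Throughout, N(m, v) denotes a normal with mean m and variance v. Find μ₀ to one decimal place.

μ₀ = -13.7

With known observation variance, the Normal–Normal posterior has precision τ_n = τ₀ + n/σ² and mean μ_n = (τ₀μ₀ + (n/σ²)x̄)/τ_n.
Here τ₀ = 1/49.8 = 0.020080 and τ_data = 15/109.1 = 0.137489, so τ_n = 0.157569.
Rearranging for μ₀: μ₀ = (μ_n·τ_n − τ_data·x̄)/τ₀ = (-6.8068·0.157569 − 0.137489·-5.8) / 0.020080 = -0.275104/0.020080 ≈ -13.7.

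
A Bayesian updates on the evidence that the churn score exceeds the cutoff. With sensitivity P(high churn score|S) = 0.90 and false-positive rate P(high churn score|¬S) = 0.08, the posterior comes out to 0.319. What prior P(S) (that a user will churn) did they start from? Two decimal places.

Bayes' rule in odds form gives O(S|E) = O(S)·[P(E|S)/P(E|¬S)], hence O(S) = O(S|E)/LR.
Posterior odds = 0.319/(1−0.319) = 0.4684. LR = 0.90/0.08 = 11.2500.
Prior odds = 0.4684/11.2500 = 0.0416, so P(S) = 0.0416/(1+0.0416) ≈ 0.04.

P(S) = 0.04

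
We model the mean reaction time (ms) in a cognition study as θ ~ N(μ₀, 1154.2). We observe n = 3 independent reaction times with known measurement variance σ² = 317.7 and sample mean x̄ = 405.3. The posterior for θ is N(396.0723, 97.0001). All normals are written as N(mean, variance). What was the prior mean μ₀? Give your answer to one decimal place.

μ₀ = 295.5

With known observation variance, the Normal–Normal posterior has precision τ_n = τ₀ + n/σ² and mean μ_n = (τ₀μ₀ + (n/σ²)x̄)/τ_n.
Here τ₀ = 1/1154.2 = 0.000866 and τ_data = 3/317.7 = 0.009443, so τ_n = 0.010309.
Rearranging for μ₀: μ₀ = (μ_n·τ_n − τ_data·x̄)/τ₀ = (396.0723·0.010309 − 0.009443·405.3) / 0.000866 = 0.255861/0.000866 ≈ 295.5.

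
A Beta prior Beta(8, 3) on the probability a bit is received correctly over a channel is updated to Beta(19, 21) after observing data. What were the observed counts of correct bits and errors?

11 correct bits and 18 errors

Beta is conjugate to the binomial likelihood: posterior = Beta(a+s, b+f).
So s = 19 − 8 = 11 and f = 21 − 3 = 18.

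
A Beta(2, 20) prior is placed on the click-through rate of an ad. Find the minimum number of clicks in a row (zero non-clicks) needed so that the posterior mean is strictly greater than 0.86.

k = 121

After k clicks and 0 non-clicks the posterior is Beta(2+k, 20), with mean (2+k)/(2+20+k).
Set (2+k)/(22+k) > 0.86 and solve: k > (0.86·22 − 2)/(1 − 0.86) = 120.857.
The smallest integer exceeding 120.857 is 121.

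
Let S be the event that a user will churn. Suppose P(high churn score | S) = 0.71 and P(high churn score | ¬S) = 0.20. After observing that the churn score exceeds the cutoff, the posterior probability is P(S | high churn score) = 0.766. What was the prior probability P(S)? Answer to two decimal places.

P(S) = 0.48

Bayes' rule in odds form gives O(S|E) = O(S)·[P(E|S)/P(E|¬S)], hence O(S) = O(S|E)/LR.
Posterior odds = 0.766/(1−0.766) = 3.2735. LR = 0.71/0.20 = 3.5500.
Prior odds = 3.2735/3.5500 = 0.9221, so P(S) = 0.9221/(1+0.9221) ≈ 0.48.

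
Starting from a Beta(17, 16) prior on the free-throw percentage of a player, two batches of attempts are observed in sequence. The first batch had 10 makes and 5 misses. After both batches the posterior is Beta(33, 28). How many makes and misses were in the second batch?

Because Beta–binomial updating is additive in the counts, the combined data contributed (α_post−α_prior, β_post−β_prior) successes and failures.
Total across both batches: 33−17=16 makes, 28−16=12 misses.
Subtract the first batch: 16−10=6 makes and 12−5=7 misses.

6 makes and 7 misses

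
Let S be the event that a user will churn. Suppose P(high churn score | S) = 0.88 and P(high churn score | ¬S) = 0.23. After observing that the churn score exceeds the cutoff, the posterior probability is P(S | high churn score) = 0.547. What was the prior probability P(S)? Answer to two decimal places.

P(S) = 0.24

Bayes' rule in odds form gives O(S|E) = O(S)·[P(E|S)/P(E|¬S)], hence O(S) = O(S|E)/LR.
Posterior odds = 0.547/(1−0.547) = 1.2075. LR = 0.88/0.23 = 3.8261.
Prior odds = 1.2075/3.8261 = 0.3156, so P(S) = 0.3156/(1+0.3156) ≈ 0.24.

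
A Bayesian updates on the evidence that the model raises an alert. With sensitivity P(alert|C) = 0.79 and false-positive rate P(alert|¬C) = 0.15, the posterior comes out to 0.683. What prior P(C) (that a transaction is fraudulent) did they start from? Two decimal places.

P(C) = 0.29

In odds form, posterior odds = prior odds × likelihood ratio, so prior odds = posterior odds ÷ LR.
Posterior odds = 0.683/(1−0.683) = 2.1546. LR = 0.79/0.15 = 5.2667.
Prior odds = 2.1546/5.2667 = 0.4091, so P(C) = 0.4091/(1+0.4091) ≈ 0.29.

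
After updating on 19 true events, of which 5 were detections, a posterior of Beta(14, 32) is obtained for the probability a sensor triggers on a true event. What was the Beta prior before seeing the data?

Beta(9, 18)

Beta is conjugate to the binomial likelihood: posterior = Beta(a+s, b+f).
So a = 14 − 5 = 9 and b = 32 − 14 = 18.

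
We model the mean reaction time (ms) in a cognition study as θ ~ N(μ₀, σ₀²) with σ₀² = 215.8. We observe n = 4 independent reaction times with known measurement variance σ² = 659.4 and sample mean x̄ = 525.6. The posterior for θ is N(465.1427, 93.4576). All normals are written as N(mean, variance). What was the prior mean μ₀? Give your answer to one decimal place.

With known observation variance, the Normal–Normal posterior has precision τ_n = τ₀ + n/σ² and mean μ_n = (τ₀μ₀ + (n/σ²)x̄)/τ_n.
Here τ₀ = 1/215.8 = 0.004634 and τ_data = 4/659.4 = 0.006066, so τ_n = 0.010700.
Rearranging for μ₀: μ₀ = (μ_n·τ_n − τ_data·x̄)/τ₀ = (465.1427·0.010700 − 0.006066·525.6) / 0.004634 = 1.788737/0.004634 ≈ 386.0.

μ₀ = 386.0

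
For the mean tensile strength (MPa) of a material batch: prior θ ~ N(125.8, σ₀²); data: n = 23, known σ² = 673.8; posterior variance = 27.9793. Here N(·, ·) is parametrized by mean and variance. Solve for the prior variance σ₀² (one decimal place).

Posterior precision equals prior precision plus data precision: 1/σ_n² = 1/σ₀² + n/σ².
So 1/σ₀² = 1/27.9793 − 23/673.8 = 0.035741 − 0.034135 = 0.001606.
Hence σ₀² = 1/0.001606 ≈ 622.7.

σ₀² = 622.7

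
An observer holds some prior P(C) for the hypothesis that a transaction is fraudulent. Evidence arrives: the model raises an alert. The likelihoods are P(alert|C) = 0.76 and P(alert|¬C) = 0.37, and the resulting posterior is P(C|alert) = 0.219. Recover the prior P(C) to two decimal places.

P(C) = 0.12

Bayes' rule in odds form gives O(C|E) = O(C)·[P(E|C)/P(E|¬C)], hence O(C) = O(C|E)/LR.
Posterior odds = 0.219/(1−0.219) = 0.2804. LR = 0.76/0.37 = 2.0541.
Prior odds = 0.2804/2.0541 = 0.1365, so P(C) = 0.1365/(1+0.1365) ≈ 0.12.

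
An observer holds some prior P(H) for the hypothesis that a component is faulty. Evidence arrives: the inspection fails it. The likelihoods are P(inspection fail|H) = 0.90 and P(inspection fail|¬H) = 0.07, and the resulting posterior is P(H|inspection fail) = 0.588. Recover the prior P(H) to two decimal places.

P(H) = 0.10

In odds form, posterior odds = prior odds × likelihood ratio, so prior odds = posterior odds ÷ LR.
Posterior odds = 0.588/(1−0.588) = 1.4272. LR = 0.90/0.07 = 12.8571.
Prior odds = 1.4272/12.8571 = 0.1110, so P(H) = 0.1110/(1+0.1110) ≈ 0.10.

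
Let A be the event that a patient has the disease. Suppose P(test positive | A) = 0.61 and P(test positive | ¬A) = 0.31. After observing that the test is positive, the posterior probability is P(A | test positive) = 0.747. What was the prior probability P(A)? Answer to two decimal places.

P(A) = 0.60

In odds form, posterior odds = prior odds × likelihood ratio, so prior odds = posterior odds ÷ LR.
Posterior odds = 0.747/(1−0.747) = 2.9526. LR = 0.61/0.31 = 1.9677.
Prior odds = 2.9526/1.9677 = 1.5005, so P(A) = 1.5005/(1+1.5005) ≈ 0.60.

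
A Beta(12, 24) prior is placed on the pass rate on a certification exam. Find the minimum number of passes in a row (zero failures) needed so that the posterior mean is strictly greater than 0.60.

After k passes and 0 failures the posterior is Beta(12+k, 24), with mean (12+k)/(12+24+k).
Set (12+k)/(36+k) > 0.60 and solve: k > (0.60·36 − 12)/(1 − 0.60) = 24.000.
The smallest integer exceeding 24.000 is 25, and checking k=25: (37)/(61) = 0.6066 > 0.60.

k = 25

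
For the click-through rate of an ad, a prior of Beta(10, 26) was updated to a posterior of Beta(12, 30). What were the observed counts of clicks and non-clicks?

2 clicks and 4 non-clicks

Under Beta–binomial conjugacy the posterior parameters are (a+s, b+f).
Match parameters: s=12−10=2, f=30−26=4.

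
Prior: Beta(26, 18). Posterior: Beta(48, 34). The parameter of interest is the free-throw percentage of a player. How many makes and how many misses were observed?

Under Beta–binomial conjugacy the posterior parameters are (α+s, β+f).
So s = 48 − 26 = 22 and f = 34 − 18 = 16.

22 makes and 16 misses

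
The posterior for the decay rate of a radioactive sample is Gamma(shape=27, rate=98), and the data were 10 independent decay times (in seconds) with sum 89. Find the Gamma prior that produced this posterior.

Gamma(shape=17, rate=9)

For an exponential likelihood with a Gamma(α, β) prior on the rate, n observations with total T give posterior Gamma(α+n, β+T).
So α = 27 − 10 = 17 and β = 98 − 89 = 9.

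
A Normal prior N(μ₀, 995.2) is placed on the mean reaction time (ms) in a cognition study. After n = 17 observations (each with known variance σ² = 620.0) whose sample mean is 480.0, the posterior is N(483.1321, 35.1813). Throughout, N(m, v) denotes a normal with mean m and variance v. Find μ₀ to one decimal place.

The posterior mean is a precision-weighted average: μ_n = (τ₀μ₀ + τ_data·x̄)/(τ₀+τ_data), with τ₀=1/σ₀² and τ_data=n/σ².
Here τ₀ = 1/995.2 = 0.001005 and τ_data = 17/620.0 = 0.027419, so τ_n = 0.028424.
Rearranging for μ₀: μ₀ = (μ_n·τ_n − τ_data·x̄)/τ₀ = (483.1321·0.028424 − 0.027419·480.0) / 0.001005 = 0.571427/0.001005 ≈ 568.6.

μ₀ = 568.6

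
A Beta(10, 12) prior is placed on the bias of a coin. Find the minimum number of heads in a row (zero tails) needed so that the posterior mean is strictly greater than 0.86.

k = 64

After k heads and 0 tails the posterior is Beta(10+k, 12), with mean (10+k)/(10+12+k).
Set (10+k)/(22+k) > 0.86 and solve: k > (0.86·22 − 10)/(1 − 0.86) = 63.714.
The smallest integer exceeding 63.714 is 64, and checking k=64: (74)/(86) = 0.8605 > 0.86.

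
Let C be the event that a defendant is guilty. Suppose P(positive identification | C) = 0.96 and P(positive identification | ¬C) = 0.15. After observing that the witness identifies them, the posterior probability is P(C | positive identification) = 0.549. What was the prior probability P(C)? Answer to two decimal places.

Bayes' rule in odds form gives O(C|E) = O(C)·[P(E|C)/P(E|¬C)], hence O(C) = O(C|E)/LR.
Posterior odds = 0.549/(1−0.549) = 1.2173. LR = 0.96/0.15 = 6.4000.
Prior odds = 1.2173/6.4000 = 0.1902, so P(C) = 0.1902/(1+0.1902) ≈ 0.16.

P(C) = 0.16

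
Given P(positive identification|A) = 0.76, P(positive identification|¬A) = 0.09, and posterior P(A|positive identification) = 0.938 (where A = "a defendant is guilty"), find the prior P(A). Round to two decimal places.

P(A) = 0.64

Bayes' rule in odds form gives O(A|E) = O(A)·[P(E|A)/P(E|¬A)], hence O(A) = O(A|E)/LR.
Posterior odds = 0.938/(1−0.938) = 15.1290. LR = 0.76/0.09 = 8.4444.
Prior odds = 15.1290/8.4444 = 1.7916, so P(A) = 1.7916/(1+1.7916) ≈ 0.64.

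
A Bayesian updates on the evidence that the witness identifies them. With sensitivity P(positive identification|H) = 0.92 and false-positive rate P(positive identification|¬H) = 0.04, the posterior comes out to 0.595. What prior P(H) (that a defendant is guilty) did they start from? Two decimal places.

P(H) = 0.06

Bayes' rule in odds form gives O(H|E) = O(H)·[P(E|H)/P(E|¬H)], hence O(H) = O(H|E)/LR.
Posterior odds = 0.595/(1−0.595) = 1.4691. LR = 0.92/0.04 = 23.0000.
Prior odds = 1.4691/23.0000 = 0.0639, so P(H) = 0.0639/(1+0.0639) ≈ 0.06.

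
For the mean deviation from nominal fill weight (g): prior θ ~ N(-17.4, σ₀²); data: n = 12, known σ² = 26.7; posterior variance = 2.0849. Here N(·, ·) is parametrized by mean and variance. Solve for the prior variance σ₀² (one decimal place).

Posterior precision equals prior precision plus data precision: 1/σ_n² = 1/σ₀² + n/σ².
So 1/σ₀² = 1/2.0849 − 12/26.7 = 0.479639 − 0.449438 = 0.030201.
Hence σ₀² = 1/0.030201 ≈ 33.1.

σ₀² = 33.1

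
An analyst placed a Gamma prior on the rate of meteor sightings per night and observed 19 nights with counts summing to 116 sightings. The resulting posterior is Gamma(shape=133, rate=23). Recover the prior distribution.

A Gamma(α, β) prior (rate parametrization) on a Poisson rate with n observations summing to S gives posterior Gamma(α+S, β+n).
So α = 133 − 116 = 17 and β = 23 − 19 = 4.

Gamma(shape=17, rate=4)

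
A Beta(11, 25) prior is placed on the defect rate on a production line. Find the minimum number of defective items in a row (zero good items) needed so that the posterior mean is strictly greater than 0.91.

After k defective items and 0 good items the posterior is Beta(11+k, 25), with mean (11+k)/(11+25+k).
Set (11+k)/(36+k) > 0.91 and solve: k > (0.91·36 − 11)/(1 − 0.91) = 241.778.
The smallest integer exceeding 241.778 is 242.

k = 242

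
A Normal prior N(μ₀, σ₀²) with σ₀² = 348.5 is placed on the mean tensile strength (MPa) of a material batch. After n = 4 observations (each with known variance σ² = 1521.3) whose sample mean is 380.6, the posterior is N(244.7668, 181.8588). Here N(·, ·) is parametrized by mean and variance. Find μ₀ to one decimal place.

With known observation variance, the Normal–Normal posterior has precision τ_n = τ₀ + n/σ² and mean μ_n = (τ₀μ₀ + (n/σ²)x̄)/τ_n.
Here τ₀ = 1/348.5 = 0.002869 and τ_data = 4/1521.3 = 0.002629, so τ_n = 0.005498.
Rearranging for μ₀: μ₀ = (μ_n·τ_n − τ_data·x̄)/τ₀ = (244.7668·0.005498 − 0.002629·380.6) / 0.002869 = 0.345130/0.002869 ≈ 120.3.

μ₀ = 120.3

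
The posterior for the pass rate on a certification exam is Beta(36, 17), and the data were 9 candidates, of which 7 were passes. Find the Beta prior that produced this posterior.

Beta(29, 15)

Under Beta–binomial conjugacy the posterior parameters are (α+s, β+f).
Subtract the data counts: 36−7=29, 17−2=15.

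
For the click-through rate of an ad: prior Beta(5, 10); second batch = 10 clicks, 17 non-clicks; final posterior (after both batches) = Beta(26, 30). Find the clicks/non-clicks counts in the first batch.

Sequential conjugate updates are equivalent to a single update on the pooled data, so total successes = posterior α − prior α and total failures = posterior β − prior β.
Total across both batches: 26−5=21 clicks, 30−10=20 non-clicks.
Subtract the second batch: 21−10=11 clicks and 20−17=3 non-clicks.

11 clicks and 3 non-clicks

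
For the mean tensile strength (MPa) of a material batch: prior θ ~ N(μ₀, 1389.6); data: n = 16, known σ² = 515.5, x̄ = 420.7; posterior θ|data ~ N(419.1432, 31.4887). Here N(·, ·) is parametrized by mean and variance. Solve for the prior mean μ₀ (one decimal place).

The posterior mean is a precision-weighted average: μ_n = (τ₀μ₀ + τ_data·x̄)/(τ₀+τ_data), with τ₀=1/σ₀² and τ_data=n/σ².
Here τ₀ = 1/1389.6 = 0.000720 and τ_data = 16/515.5 = 0.031038, so τ_n = 0.031758.
Rearranging for μ₀: μ₀ = (μ_n·τ_n − τ_data·x̄)/τ₀ = (419.1432·0.031758 − 0.031038·420.7) / 0.000720 = 0.253463/0.000720 ≈ 352.0.

μ₀ = 352.0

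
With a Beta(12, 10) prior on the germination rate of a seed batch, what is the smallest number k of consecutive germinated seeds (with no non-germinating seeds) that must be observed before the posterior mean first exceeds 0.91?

k = 90

After k germinated seeds and 0 non-germinating seeds the posterior is Beta(12+k, 10), with mean (12+k)/(12+10+k).
Set (12+k)/(22+k) > 0.91 and solve: k > (0.91·22 − 12)/(1 − 0.91) = 89.111.
The smallest integer exceeding 89.111 is 90, and checking k=90: (102)/(112) = 0.9107 > 0.91.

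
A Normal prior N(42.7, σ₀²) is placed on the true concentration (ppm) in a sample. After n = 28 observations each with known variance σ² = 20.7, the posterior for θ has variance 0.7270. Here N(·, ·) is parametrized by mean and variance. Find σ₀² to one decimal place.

Posterior precision equals prior precision plus data precision: 1/σ_n² = 1/σ₀² + n/σ².
So 1/σ₀² = 1/0.7270 − 28/20.7 = 1.375516 − 1.352657 = 0.022859.
Hence σ₀² = 1/0.022859 ≈ 43.7.

σ₀² = 43.7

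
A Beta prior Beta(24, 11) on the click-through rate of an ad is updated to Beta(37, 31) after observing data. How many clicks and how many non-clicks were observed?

13 clicks and 20 non-clicks

A Beta(a, b) prior with s successes and f failures in binomial data gives a Beta(a+s, b+f) posterior.
Match parameters: s=37−24=13, f=31−11=20.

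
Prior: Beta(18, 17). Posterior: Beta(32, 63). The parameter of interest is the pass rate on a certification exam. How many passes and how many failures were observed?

A Beta(α, β) prior with s successes and f failures in binomial data gives a Beta(α+s, β+f) posterior.
So s = 32 − 18 = 14 and f = 63 − 17 = 46.

14 passes and 46 failures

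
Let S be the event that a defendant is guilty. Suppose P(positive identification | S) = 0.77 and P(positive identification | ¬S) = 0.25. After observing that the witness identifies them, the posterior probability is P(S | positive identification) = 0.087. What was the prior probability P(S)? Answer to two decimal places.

P(S) = 0.03

Bayes' rule in odds form gives O(S|E) = O(S)·[P(E|S)/P(E|¬S)], hence O(S) = O(S|E)/LR.
Posterior odds = 0.087/(1−0.087) = 0.0953. LR = 0.77/0.25 = 3.0800.
Prior odds = 0.0953/3.0800 = 0.0309, so P(S) = 0.0309/(1+0.0309) ≈ 0.03.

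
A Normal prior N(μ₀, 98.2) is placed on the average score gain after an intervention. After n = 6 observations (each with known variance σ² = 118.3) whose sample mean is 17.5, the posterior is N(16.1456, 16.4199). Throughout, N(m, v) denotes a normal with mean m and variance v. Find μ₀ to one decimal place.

μ₀ = 9.4

The posterior mean is a precision-weighted average: μ_n = (τ₀μ₀ + τ_data·x̄)/(τ₀+τ_data), with τ₀=1/σ₀² and τ_data=n/σ².
Here τ₀ = 1/98.2 = 0.010183 and τ_data = 6/118.3 = 0.050719, so τ_n = 0.060902.
Rearranging for μ₀: μ₀ = (μ_n·τ_n − τ_data·x̄)/τ₀ = (16.1456·0.060902 − 0.050719·17.5) / 0.010183 = 0.095717/0.010183 ≈ 9.4.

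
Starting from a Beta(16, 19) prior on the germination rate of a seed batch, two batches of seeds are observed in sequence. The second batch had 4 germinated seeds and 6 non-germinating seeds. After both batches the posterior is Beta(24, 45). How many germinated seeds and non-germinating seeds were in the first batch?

Sequential conjugate updates are equivalent to a single update on the pooled data, so total successes = posterior α − prior α and total failures = posterior β − prior β.
Total across both batches: 24−16=8 germinated seeds, 45−19=26 non-germinating seeds.
Subtract the second batch: 8−4=4 germinated seeds and 26−6=20 non-germinating seeds.

4 germinated seeds and 20 non-germinating seeds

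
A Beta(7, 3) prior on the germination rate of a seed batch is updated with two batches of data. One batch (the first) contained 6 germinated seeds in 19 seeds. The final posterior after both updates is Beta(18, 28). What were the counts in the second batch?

Because Beta–binomial updating is additive in the counts, the combined data contributed (α_post−α_prior, β_post−β_prior) successes and failures.
Total across both batches: 18−7=11 germinated seeds, 28−3=25 non-germinating seeds.
Subtract the first batch: 11−6=5 germinated seeds and 25−13=12 non-germinating seeds.

5 germinated seeds and 12 non-germinating seeds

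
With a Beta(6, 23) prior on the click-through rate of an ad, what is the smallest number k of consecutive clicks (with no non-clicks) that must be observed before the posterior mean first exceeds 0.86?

After k clicks and 0 non-clicks the posterior is Beta(6+k, 23), with mean (6+k)/(6+23+k).
Set (6+k)/(29+k) > 0.86 and solve: k > (0.86·29 − 6)/(1 − 0.86) = 135.286.
The smallest integer exceeding 135.286 is 136, and checking k=136: (142)/(165) = 0.8606 > 0.86.

k = 136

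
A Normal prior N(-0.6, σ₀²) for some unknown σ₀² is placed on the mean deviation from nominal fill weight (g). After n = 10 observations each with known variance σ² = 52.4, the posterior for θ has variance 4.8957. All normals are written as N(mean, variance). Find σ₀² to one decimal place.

Posterior precision equals prior precision plus data precision: 1/σ_n² = 1/σ₀² + n/σ².
So 1/σ₀² = 1/4.8957 − 10/52.4 = 0.204261 − 0.190840 = 0.013421.
Hence σ₀² = 1/0.013421 ≈ 74.5.

σ₀² = 74.5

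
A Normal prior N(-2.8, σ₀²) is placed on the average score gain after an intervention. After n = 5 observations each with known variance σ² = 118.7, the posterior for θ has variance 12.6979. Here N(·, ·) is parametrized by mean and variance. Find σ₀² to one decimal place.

Posterior precision equals prior precision plus data precision: 1/σ_n² = 1/σ₀² + n/σ².
So 1/σ₀² = 1/12.6979 − 5/118.7 = 0.078753 − 0.042123 = 0.036630.
Hence σ₀² = 1/0.036630 ≈ 27.3.

σ₀² = 27.3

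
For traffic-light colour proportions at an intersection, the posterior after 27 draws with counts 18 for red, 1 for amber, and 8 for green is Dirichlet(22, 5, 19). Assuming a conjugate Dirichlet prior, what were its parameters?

Dirichlet(4, 4, 11)

For a Dirichlet(α) prior with multinomial counts c, the posterior is Dirichlet(α + c) componentwise.
Subtract each count from the matching posterior parameter: 22−18=4, 5−1=4, 19−8=11.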